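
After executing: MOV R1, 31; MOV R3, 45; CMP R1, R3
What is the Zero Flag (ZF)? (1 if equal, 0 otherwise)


Register state trace:
  MOV R1, 31  → R1 = 31
  MOV R3, 45  → R3 = 45
  CMP R1, R3  → computes 31 - 45 = -14
  Result is nonzero, so values are not equal
ZF = 0

0


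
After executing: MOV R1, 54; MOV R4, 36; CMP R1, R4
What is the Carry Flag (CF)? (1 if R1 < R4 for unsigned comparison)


Register state trace:
  MOV R1, 54  → R1 = 54
  MOV R4, 36  → R4 = 36
  CMP R1, R4  → unsigned 54 - 36: no borrow
  54 >= 36, so CF = 0
CF = 0

0


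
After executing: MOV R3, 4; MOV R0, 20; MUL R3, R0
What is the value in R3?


Register state trace:
  MOV R3, 4  → R3 = 4
  MOV R0, 20  → R0 = 20
  MUL R3, R0  → R3 = 4 * 20 = 80
Final: R3 = 80

80


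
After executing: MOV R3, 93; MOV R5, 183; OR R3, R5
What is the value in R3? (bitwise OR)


Register state trace:
  MOV R3, 93  → R3 = 93 (0b01011101)
  MOV R5, 183  → R5 = 183 (0b10110111)
  OR R3, R5   → R3 = 93 OR 183 = 255 (0b11111111)
Final: R3 = 255

255


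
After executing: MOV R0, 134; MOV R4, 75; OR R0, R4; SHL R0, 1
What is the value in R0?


Register state trace:
  MOV R0, 134  → R0 = 134 (0b10000110)
  MOV R4, 75  → R4 = 75 (0b01001011)
  OR R0, R4  → R0 = 134 OR 75 = 207 (0b11001111)
  SHL R0, 1  → R0 = 207 << 1 = 414
Final: R0 = 414

414


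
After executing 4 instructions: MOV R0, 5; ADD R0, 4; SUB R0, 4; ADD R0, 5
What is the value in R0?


Register state trace:
  MOV R0, 5  → R0 = 5
  ADD R0, 4  → R0 = 5 + 4 = 9
  SUB R0, 4  → R0 = 9 - 4 = 5
  ADD R0, 5  → R0 = 5 + 5 = 10
Final: R0 = 10

10


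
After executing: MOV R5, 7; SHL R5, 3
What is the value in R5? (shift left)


Register state trace:
  MOV R5, 7  → R5 = 7
  SHL R5, 3  → R5 = 7 << 3 = 7 * 2^3 = 56
Final: R5 = 56

56


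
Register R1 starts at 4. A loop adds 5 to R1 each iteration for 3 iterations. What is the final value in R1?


Starting value: R1 = 4
  Iter 1: R1 = 4 + 5 = 9
  Iter 2: R1 = 9 + 5 = 14
  Iter 3: R1 = 14 + 5 = 19
Final: R1 = 19

19


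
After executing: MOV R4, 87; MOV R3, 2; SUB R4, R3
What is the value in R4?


Register state trace:
  MOV R4, 87  → R4 = 87
  MOV R3, 2  → R3 = 2
  SUB R4, R3  → R4 = 87 - 2 = 85
Final: R4 = 85

85


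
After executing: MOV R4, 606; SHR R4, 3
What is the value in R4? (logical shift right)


Register state trace:
  MOV R4, 606  → R4 = 606
  SHR R4, 3  → R4 = 606 >> 3 = 606 // 2^3 = 75
Final: R4 = 75

75


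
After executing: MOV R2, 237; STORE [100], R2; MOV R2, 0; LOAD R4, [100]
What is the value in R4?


Register and memory trace:
  MOV R2, 237  → R2 = 237
  STORE [100], R2  → mem[100] = 237
  MOV R2, 0  → R2 = 0
  LOAD R4, [100]  → R4 = mem[100] = 237
Final: R4 = 237

237


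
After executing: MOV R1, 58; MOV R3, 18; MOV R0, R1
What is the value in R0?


Register state trace:
  MOV R1, 58  → R1 = 58
  MOV R3, 18  → R3 = 18
  MOV R0, R1  → R0 = 58
Final: R0 = 58

58


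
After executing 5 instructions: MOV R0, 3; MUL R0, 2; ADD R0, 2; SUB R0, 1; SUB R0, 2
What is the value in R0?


Register state trace:
  MOV R0, 3  → R0 = 3
  MUL R0, 2  → R0 = 3 * 2 = 6
  ADD R0, 2  → R0 = 6 + 2 = 8
  SUB R0, 1  → R0 = 8 - 1 = 7
  SUB R0, 2  → R0 = 7 - 2 = 5
Final: R0 = 5

5


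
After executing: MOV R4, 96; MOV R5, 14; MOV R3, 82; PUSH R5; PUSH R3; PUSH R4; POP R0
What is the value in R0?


Stack trace (top is rightmost):
  MOV R4, 96  → R4 = 96
  MOV R5, 14  → R5 = 14
  MOV R3, 82  → R3 = 82
  PUSH R5  → stack: [14]
  PUSH R3  → stack: [14, 82]
  PUSH R4  → stack: [14, 82, 96]
  POP R0  → R0 = 96, stack: [14, 82]
Final: R0 = 96

96


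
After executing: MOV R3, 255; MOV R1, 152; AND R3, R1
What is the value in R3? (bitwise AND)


Register state trace:
  MOV R3, 255  → R3 = 255 (0b11111111)
  MOV R1, 152  → R1 = 152 (0b10011000)
  AND R3, R1  → R3 = 255 AND 152 = 152 (0b10011000)
Final: R3 = 152

152


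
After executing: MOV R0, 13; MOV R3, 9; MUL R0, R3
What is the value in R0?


Register state trace:
  MOV R0, 13  → R0 = 13
  MOV R3, 9  → R3 = 9
  MUL R0, R3  → R0 = 13 * 9 = 117
Final: R0 = 117

117


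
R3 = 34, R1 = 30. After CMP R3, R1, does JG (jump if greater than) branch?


Trace:
  R3 = 34, R1 = 30
  CMP R3, R1  → compares 34 vs 30
  JG checks: is 34 greater than 30?
  34 > 30, so condition is true
Branch taken: Yes

Yes


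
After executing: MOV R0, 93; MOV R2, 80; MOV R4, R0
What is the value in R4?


Register state trace:
  MOV R0, 93  → R0 = 93
  MOV R2, 80  → R2 = 80
  MOV R4, R0  → R4 = 93
Final: R4 = 93

93


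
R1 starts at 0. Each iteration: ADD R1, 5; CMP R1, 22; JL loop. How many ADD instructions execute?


Loop trace (R1 starts at 0, target 22, step 5):
  ADD #1: R1 = 0 + 5 = 5  → 5 < 22, loop
  ADD #2: R1 = 5 + 5 = 10  → 10 < 22, loop
  ADD #3: R1 = 10 + 5 = 15  → 15 < 22, loop
  ADD #4: R1 = 15 + 5 = 20  → 20 < 22, loop
  ADD #5: R1 = 20 + 5 = 25  → 25 >= 22, exit
Total ADD instructions: 5

5


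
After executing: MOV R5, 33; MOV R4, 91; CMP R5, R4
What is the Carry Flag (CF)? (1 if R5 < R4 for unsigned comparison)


Register state trace:
  MOV R5, 33  → R5 = 33
  MOV R4, 91  → R4 = 91
  CMP R5, R4  → unsigned 33 - 91: borrow occurs
  33 < 91, so CF = 1
CF = 1

1


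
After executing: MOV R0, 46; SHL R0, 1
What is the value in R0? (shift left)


Register state trace:
  MOV R0, 46  → R0 = 46
  SHL R0, 1  → R0 = 46 << 1 = 46 * 2^1 = 92
Final: R0 = 92

92


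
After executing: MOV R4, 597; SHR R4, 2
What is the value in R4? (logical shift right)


Register state trace:
  MOV R4, 597  → R4 = 597
  SHR R4, 2  → R4 = 597 >> 2 = 597 // 2^2 = 149
Final: R4 = 149

149


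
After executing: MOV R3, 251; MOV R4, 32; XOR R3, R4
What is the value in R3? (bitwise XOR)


Register state trace:
  MOV R3, 251  → R3 = 251 (0b11111011)
  MOV R4, 32  → R4 = 32 (0b00100000)
  XOR R3, R4  → R3 = 251 XOR 32 = 219 (0b11011011)
Final: R3 = 219

219


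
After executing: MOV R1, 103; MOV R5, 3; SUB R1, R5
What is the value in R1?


Register state trace:
  MOV R1, 103  → R1 = 103
  MOV R5, 3  → R5 = 3
  SUB R1, R5  → R1 = 103 - 3 = 100
Final: R1 = 100

100


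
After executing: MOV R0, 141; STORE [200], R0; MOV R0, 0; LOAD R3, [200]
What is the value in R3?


Register and memory trace:
  MOV R0, 141  → R0 = 141
  STORE [200], R0  → mem[200] = 141
  MOV R0, 0  → R0 = 0
  LOAD R3, [200]  → R3 = mem[200] = 141
Final: R3 = 141

141


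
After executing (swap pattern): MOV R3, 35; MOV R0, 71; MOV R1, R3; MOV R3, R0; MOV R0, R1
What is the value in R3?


Register state trace (swap pattern):
  MOV R3, 35  → R3 = 35
  MOV R0, 71  → R0 = 71
  MOV R1, R3  → R1 = 35  (save R3)
  MOV R3, R0  → R3 = 71  (R3 gets R0's value)
  MOV R0, R1  → R0 = 35  (R0 gets saved value)
Final: R3 = 71

71


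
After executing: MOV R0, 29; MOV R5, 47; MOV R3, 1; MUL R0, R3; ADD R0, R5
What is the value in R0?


Register state trace:
  MOV R0, 29  → R0 = 29
  MOV R5, 47  → R5 = 47
  MOV R3, 1  → R3 = 1
  MUL R0, R3  → R0 = 29 * 1 = 29
  ADD R0, R5  → R0 = 29 + 47 = 76
Final: R0 = 76

76


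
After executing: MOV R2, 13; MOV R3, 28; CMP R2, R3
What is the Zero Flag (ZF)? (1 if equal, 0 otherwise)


Register state trace:
  MOV R2, 13  → R2 = 13
  MOV R3, 28  → R3 = 28
  CMP R2, R3  → computes 13 - 28 = -15
  Result is nonzero, so values are not equal
ZF = 0

0


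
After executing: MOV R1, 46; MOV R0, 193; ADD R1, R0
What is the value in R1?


Register state trace:
  MOV R1, 46  → R1 = 46
  MOV R0, 193  → R0 = 193
  ADD R1, R0  → R1 = 46 + 193 = 239
Final: R1 = 239

239


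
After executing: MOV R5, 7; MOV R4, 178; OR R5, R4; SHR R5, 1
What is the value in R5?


Register state trace:
  MOV R5, 7  → R5 = 7 (0b00000111)
  MOV R4, 178  → R4 = 178 (0b10110010)
  OR R5, R4  → R5 = 7 OR 178 = 183 (0b10110111)
  SHR R5, 1  → R5 = 183 >> 1 = 91
Final: R5 = 91

91


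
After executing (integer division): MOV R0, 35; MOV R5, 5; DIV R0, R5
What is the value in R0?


Register state trace:
  MOV R0, 35  → R0 = 35
  MOV R5, 5  → R5 = 5
  DIV R0, R5  → R0 = 35 // 5 = 7
Final: R0 = 7

7


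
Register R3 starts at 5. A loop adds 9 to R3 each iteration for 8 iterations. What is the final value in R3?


Starting value: R3 = 5
  Iter 1: R3 = 5 + 9 = 14
  Iter 2: R3 = 14 + 9 = 23
  Iter 3: R3 = 23 + 9 = 32
  Iter 4: R3 = 32 + 9 = 41
  Iter 5: R3 = 41 + 9 = 50
  Iter 6: R3 = 50 + 9 = 59
  Iter 7: R3 = 59 + 9 = 68
  Iter 8: R3 = 68 + 9 = 77
Final: R3 = 77

77


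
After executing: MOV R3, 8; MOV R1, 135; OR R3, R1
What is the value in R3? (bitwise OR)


Register state trace:
  MOV R3, 8  → R3 = 8 (0b00001000)
  MOV R1, 135  → R1 = 135 (0b10000111)
  OR R3, R1   → R3 = 8 OR 135 = 143 (0b10001111)
Final: R3 = 143

143


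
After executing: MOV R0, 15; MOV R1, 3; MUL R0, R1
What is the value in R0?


Register state trace:
  MOV R0, 15  → R0 = 15
  MOV R1, 3  → R1 = 3
  MUL R0, R1  → R0 = 15 * 3 = 45
Final: R0 = 45

45


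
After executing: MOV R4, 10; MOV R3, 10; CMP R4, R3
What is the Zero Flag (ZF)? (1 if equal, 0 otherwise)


Register state trace:
  MOV R4, 10  → R4 = 10
  MOV R3, 10  → R3 = 10
  CMP R4, R3  → computes 10 - 10 = 0
  Result is zero, so values are equal
ZF = 1

1


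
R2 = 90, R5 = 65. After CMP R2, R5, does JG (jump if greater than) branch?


Trace:
  R2 = 90, R5 = 65
  CMP R2, R5  → compares 90 vs 65
  JG checks: is 90 greater than 65?
  90 > 65, so condition is true
Branch taken: Yes

Yes


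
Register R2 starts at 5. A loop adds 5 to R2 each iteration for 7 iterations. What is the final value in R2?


Starting value: R2 = 5
  Iter 1: R2 = 5 + 5 = 10
  Iter 2: R2 = 10 + 5 = 15
  Iter 3: R2 = 15 + 5 = 20
  Iter 4: R2 = 20 + 5 = 25
  Iter 5: R2 = 25 + 5 = 30
  Iter 6: R2 = 30 + 5 = 35
  Iter 7: R2 = 35 + 5 = 40
Final: R2 = 40

40


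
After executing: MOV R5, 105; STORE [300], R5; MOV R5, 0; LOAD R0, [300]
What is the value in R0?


Register and memory trace:
  MOV R5, 105  → R5 = 105
  STORE [300], R5  → mem[300] = 105
  MOV R5, 0  → R5 = 0
  LOAD R0, [300]  → R0 = mem[300] = 105
Final: R0 = 105

105


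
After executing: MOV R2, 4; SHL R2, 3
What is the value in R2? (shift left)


Register state trace:
  MOV R2, 4  → R2 = 4
  SHL R2, 3  → R2 = 4 << 3 = 4 * 2^3 = 32
Final: R2 = 32

32


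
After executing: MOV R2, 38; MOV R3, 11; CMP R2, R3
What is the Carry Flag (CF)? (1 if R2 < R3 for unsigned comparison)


Register state trace:
  MOV R2, 38  → R2 = 38
  MOV R3, 11  → R3 = 11
  CMP R2, R3  → unsigned 38 - 11: no borrow
  38 >= 11, so CF = 0
CF = 0

0


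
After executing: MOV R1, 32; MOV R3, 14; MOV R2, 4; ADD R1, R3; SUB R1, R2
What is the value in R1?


Register state trace:
  MOV R1, 32  → R1 = 32
  MOV R3, 14  → R3 = 14
  MOV R2, 4  → R2 = 4
  ADD R1, R3  → R1 = 32 + 14 = 46
  SUB R1, R2  → R1 = 46 - 4 = 42
Final: R1 = 42

42


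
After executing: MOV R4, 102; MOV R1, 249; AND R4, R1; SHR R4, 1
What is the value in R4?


Register state trace:
  MOV R4, 102  → R4 = 102 (0b01100110)
  MOV R1, 249  → R1 = 249 (0b11111001)
  AND R4, R1  → R4 = 102 AND 249 = 96 (0b01100000)
  SHR R4, 1  → R4 = 96 >> 1 = 48
Final: R4 = 48

48


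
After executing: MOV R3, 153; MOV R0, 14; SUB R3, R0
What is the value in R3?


Register state trace:
  MOV R3, 153  → R3 = 153
  MOV R0, 14  → R0 = 14
  SUB R3, R0  → R3 = 153 - 14 = 139
Final: R3 = 139

139


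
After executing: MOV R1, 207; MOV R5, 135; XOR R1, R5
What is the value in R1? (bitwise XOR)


Register state trace:
  MOV R1, 207  → R1 = 207 (0b11001111)
  MOV R5, 135  → R5 = 135 (0b10000111)
  XOR R1, R5  → R1 = 207 XOR 135 = 72 (0b01001000)
Final: R1 = 72

72


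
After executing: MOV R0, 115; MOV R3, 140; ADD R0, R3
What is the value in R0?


Register state trace:
  MOV R0, 115  → R0 = 115
  MOV R3, 140  → R3 = 140
  ADD R0, R3  → R0 = 115 + 140 = 255
Final: R0 = 255

255


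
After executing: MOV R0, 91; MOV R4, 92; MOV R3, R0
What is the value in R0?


Register state trace:
  MOV R0, 91  → R0 = 91
  MOV R4, 92  → R4 = 92
  MOV R3, R0  → R3 = 91
Final: R0 = 91

91


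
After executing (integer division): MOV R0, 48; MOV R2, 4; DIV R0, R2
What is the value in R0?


Register state trace:
  MOV R0, 48  → R0 = 48
  MOV R2, 4  → R2 = 4
  DIV R0, R2  → R0 = 48 // 4 = 12
Final: R0 = 12

12


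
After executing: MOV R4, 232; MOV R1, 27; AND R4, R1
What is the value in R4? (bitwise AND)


Register state trace:
  MOV R4, 232  → R4 = 232 (0b11101000)
  MOV R1, 27  → R1 = 27 (0b00011011)
  AND R4, R1  → R4 = 232 AND 27 = 8 (0b00001000)
Final: R4 = 8

8


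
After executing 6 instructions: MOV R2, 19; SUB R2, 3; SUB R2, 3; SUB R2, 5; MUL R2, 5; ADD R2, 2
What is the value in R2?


Register state trace:
  MOV R2, 19  → R2 = 19
  SUB R2, 3  → R2 = 19 - 3 = 16
  SUB R2, 3  → R2 = 16 - 3 = 13
  SUB R2, 5  → R2 = 13 - 5 = 8
  MUL R2, 5  → R2 = 8 * 5 = 40
  ADD R2, 2  → R2 = 40 + 2 = 42
Final: R2 = 42

42


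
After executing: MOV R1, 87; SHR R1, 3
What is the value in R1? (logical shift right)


Register state trace:
  MOV R1, 87  → R1 = 87
  SHR R1, 3  → R1 = 87 >> 3 = 87 // 2^3 = 10
Final: R1 = 10

10


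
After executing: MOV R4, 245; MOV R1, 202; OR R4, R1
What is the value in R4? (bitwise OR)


Register state trace:
  MOV R4, 245  → R4 = 245 (0b11110101)
  MOV R1, 202  → R1 = 202 (0b11001010)
  OR R4, R1   → R4 = 245 OR 202 = 255 (0b11111111)
Final: R4 = 255

255


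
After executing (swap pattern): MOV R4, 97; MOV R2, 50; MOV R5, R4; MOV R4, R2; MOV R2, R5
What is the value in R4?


Register state trace (swap pattern):
  MOV R4, 97  → R4 = 97
  MOV R2, 50  → R2 = 50
  MOV R5, R4  → R5 = 97  (save R4)
  MOV R4, R2  → R4 = 50  (R4 gets R2's value)
  MOV R2, R5  → R2 = 97  (R2 gets saved value)
Final: R4 = 50

50


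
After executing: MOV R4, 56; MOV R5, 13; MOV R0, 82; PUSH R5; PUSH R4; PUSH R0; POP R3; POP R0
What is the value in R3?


Stack trace (top is rightmost):
  MOV R4, 56  → R4 = 56
  MOV R5, 13  → R5 = 13
  MOV R0, 82  → R0 = 82
  PUSH R5  → stack: [13]
  PUSH R4  → stack: [13, 56]
  PUSH R0  → stack: [13, 56, 82]
  POP R3  → R3 = 82, stack: [13, 56]
  POP R0  → R0 = 56, stack: [13]
Final: R3 = 82

82


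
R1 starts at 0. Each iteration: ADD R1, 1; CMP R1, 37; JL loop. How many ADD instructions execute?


Loop trace (R1 starts at 0, target 37, step 1):
  ADD #1: R1 = 0 + 1 = 1  → 1 < 37, loop
  ADD #2: R1 = 1 + 1 = 2  → 2 < 37, loop
  ADD #3: R1 = 2 + 1 = 3  → 3 < 37, loop
  ADD #4: R1 = 3 + 1 = 4  → 4 < 37, loop
  ADD #5: R1 = 4 + 1 = 5  → 5 < 37, loop
  ADD #6: R1 = 5 + 1 = 6  → 6 < 37, loop
  ADD #7: R1 = 6 + 1 = 7  → 7 < 37, loop
  ADD #8: R1 = 7 + 1 = 8  → 8 < 37, loop
  ADD #9: R1 = 8 + 1 = 9  → 9 < 37, loop
  ADD #10: R1 = 9 + 1 = 10  → 10 < 37, loop
  ADD #11: R1 = 10 + 1 = 11  → 11 < 37, loop
  ADD #12: R1 = 11 + 1 = 12  → 12 < 37, loop
  ADD #13: R1 = 12 + 1 = 13  → 13 < 37, loop
  ADD #14: R1 = 13 + 1 = 14  → 14 < 37, loop
  ADD #15: R1 = 14 + 1 = 15  → 15 < 37, loop
  ADD #16: R1 = 15 + 1 = 16  → 16 < 37, loop
  ADD #17: R1 = 16 + 1 = 17  → 17 < 37, loop
  ADD #18: R1 = 17 + 1 = 18  → 18 < 37, loop
  ADD #19: R1 = 18 + 1 = 19  → 19 < 37, loop
  ADD #20: R1 = 19 + 1 = 20  → 20 < 37, loop
  ADD #21: R1 = 20 + 1 = 21  → 21 < 37, loop
  ADD #22: R1 = 21 + 1 = 22  → 22 < 37, loop
  ADD #23: R1 = 22 + 1 = 23  → 23 < 37, loop
  ADD #24: R1 = 23 + 1 = 24  → 24 < 37, loop
  ADD #25: R1 = 24 + 1 = 25  → 25 < 37, loop
  ADD #26: R1 = 25 + 1 = 26  → 26 < 37, loop
  ADD #27: R1 = 26 + 1 = 27  → 27 < 37, loop
  ADD #28: R1 = 27 + 1 = 28  → 28 < 37, loop
  ADD #29: R1 = 28 + 1 = 29  → 29 < 37, loop
  ADD #30: R1 = 29 + 1 = 30  → 30 < 37, loop
  ADD #31: R1 = 30 + 1 = 31  → 31 < 37, loop
  ADD #32: R1 = 31 + 1 = 32  → 32 < 37, loop
  ADD #33: R1 = 32 + 1 = 33  → 33 < 37, loop
  ADD #34: R1 = 33 + 1 = 34  → 34 < 37, loop
  ADD #35: R1 = 34 + 1 = 35  → 35 < 37, loop
  ADD #36: R1 = 35 + 1 = 36  → 36 < 37, loop
  ADD #37: R1 = 36 + 1 = 37  → 37 >= 37, exit
Total ADD instructions: 37

37


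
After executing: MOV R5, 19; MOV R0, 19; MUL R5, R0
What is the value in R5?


Register state trace:
  MOV R5, 19  → R5 = 19
  MOV R0, 19  → R0 = 19
  MUL R5, R0  → R5 = 19 * 19 = 361
Final: R5 = 361

361


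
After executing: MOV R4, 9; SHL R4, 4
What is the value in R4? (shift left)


Register state trace:
  MOV R4, 9  → R4 = 9
  SHL R4, 4  → R4 = 9 << 4 = 9 * 2^4 = 144
Final: R4 = 144

144


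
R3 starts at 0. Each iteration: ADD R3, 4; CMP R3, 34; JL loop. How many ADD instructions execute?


Loop trace (R3 starts at 0, target 34, step 4):
  ADD #1: R3 = 0 + 4 = 4  → 4 < 34, loop
  ADD #2: R3 = 4 + 4 = 8  → 8 < 34, loop
  ADD #3: R3 = 8 + 4 = 12  → 12 < 34, loop
  ADD #4: R3 = 12 + 4 = 16  → 16 < 34, loop
  ADD #5: R3 = 16 + 4 = 20  → 20 < 34, loop
  ADD #6: R3 = 20 + 4 = 24  → 24 < 34, loop
  ADD #7: R3 = 24 + 4 = 28  → 28 < 34, loop
  ADD #8: R3 = 28 + 4 = 32  → 32 < 34, loop
  ADD #9: R3 = 32 + 4 = 36  → 36 >= 34, exit
Total ADD instructions: 9

9


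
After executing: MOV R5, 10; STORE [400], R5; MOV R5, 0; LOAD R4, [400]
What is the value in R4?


Register and memory trace:
  MOV R5, 10  → R5 = 10
  STORE [400], R5  → mem[400] = 10
  MOV R5, 0  → R5 = 0
  LOAD R4, [400]  → R4 = mem[400] = 10
Final: R4 = 10

10


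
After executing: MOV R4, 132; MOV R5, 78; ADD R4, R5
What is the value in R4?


Register state trace:
  MOV R4, 132  → R4 = 132
  MOV R5, 78  → R5 = 78
  ADD R4, R5  → R4 = 132 + 78 = 210
Final: R4 = 210

210


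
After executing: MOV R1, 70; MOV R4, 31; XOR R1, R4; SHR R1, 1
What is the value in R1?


Register state trace:
  MOV R1, 70  → R1 = 70 (0b01000110)
  MOV R4, 31  → R4 = 31 (0b00011111)
  XOR R1, R4  → R1 = 70 XOR 31 = 89 (0b01011001)
  SHR R1, 1  → R1 = 89 >> 1 = 44
Final: R1 = 44

44


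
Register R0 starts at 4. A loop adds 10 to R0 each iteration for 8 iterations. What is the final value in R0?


Starting value: R0 = 4
  Iter 1: R0 = 4 + 10 = 14
  Iter 2: R0 = 14 + 10 = 24
  Iter 3: R0 = 24 + 10 = 34
  Iter 4: R0 = 34 + 10 = 44
  Iter 5: R0 = 44 + 10 = 54
  Iter 6: R0 = 54 + 10 = 64
  Iter 7: R0 = 64 + 10 = 74
  Iter 8: R0 = 74 + 10 = 84
Final: R0 = 84

84


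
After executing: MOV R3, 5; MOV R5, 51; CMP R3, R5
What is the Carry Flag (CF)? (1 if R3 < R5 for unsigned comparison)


Register state trace:
  MOV R3, 5  → R3 = 5
  MOV R5, 51  → R5 = 51
  CMP R3, R5  → unsigned 5 - 51: borrow occurs
  5 < 51, so CF = 1
CF = 1

1


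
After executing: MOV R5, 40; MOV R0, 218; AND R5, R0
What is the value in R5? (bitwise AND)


Register state trace:
  MOV R5, 40  → R5 = 40 (0b00101000)
  MOV R0, 218  → R0 = 218 (0b11011010)
  AND R5, R0  → R5 = 40 AND 218 = 8 (0b00001000)
Final: R5 = 8

8


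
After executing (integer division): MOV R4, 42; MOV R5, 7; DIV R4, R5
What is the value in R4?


Register state trace:
  MOV R4, 42  → R4 = 42
  MOV R5, 7  → R5 = 7
  DIV R4, R5  → R4 = 42 // 7 = 6
Final: R4 = 6

6


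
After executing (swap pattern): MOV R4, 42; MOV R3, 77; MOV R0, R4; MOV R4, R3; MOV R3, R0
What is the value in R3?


Register state trace (swap pattern):
  MOV R4, 42  → R4 = 42
  MOV R3, 77  → R3 = 77
  MOV R0, R4  → R0 = 42  (save R4)
  MOV R4, R3  → R4 = 77  (R4 gets R3's value)
  MOV R3, R0  → R3 = 42  (R3 gets saved value)
Final: R3 = 42

42


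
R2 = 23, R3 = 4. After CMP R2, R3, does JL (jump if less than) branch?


Trace:
  R2 = 23, R3 = 4
  CMP R2, R3  → compares 23 vs 4
  JL checks: is 23 less than 4?
  23 > 4, so condition is false
Branch taken: No

No


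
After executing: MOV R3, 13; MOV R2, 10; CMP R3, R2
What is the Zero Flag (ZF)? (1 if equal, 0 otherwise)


Register state trace:
  MOV R3, 13  → R3 = 13
  MOV R2, 10  → R2 = 10
  CMP R3, R2  → computes 13 - 10 = 3
  Result is nonzero, so values are not equal
ZF = 0

0


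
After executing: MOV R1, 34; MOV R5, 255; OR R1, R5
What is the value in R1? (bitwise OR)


Register state trace:
  MOV R1, 34  → R1 = 34 (0b00100010)
  MOV R5, 255  → R5 = 255 (0b11111111)
  OR R1, R5   → R1 = 34 OR 255 = 255 (0b11111111)
Final: R1 = 255

255


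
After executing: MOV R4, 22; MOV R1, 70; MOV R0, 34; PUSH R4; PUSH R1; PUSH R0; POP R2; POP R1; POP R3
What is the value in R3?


Stack trace (top is rightmost):
  MOV R4, 22  → R4 = 22
  MOV R1, 70  → R1 = 70
  MOV R0, 34  → R0 = 34
  PUSH R4  → stack: [22]
  PUSH R1  → stack: [22, 70]
  PUSH R0  → stack: [22, 70, 34]
  POP R2  → R2 = 34, stack: [22, 70]
  POP R1  → R1 = 70, stack: [22]
  POP R3  → R3 = 22, stack: []
Final: R3 = 22

22


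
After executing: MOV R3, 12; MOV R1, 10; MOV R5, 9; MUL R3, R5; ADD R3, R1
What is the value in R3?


Register state trace:
  MOV R3, 12  → R3 = 12
  MOV R1, 10  → R1 = 10
  MOV R5, 9  → R5 = 9
  MUL R3, R5  → R3 = 12 * 9 = 108
  ADD R3, R1  → R3 = 108 + 10 = 118
Final: R3 = 118

118


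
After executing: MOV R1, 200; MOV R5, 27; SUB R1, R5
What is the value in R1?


Register state trace:
  MOV R1, 200  → R1 = 200
  MOV R5, 27  → R5 = 27
  SUB R1, R5  → R1 = 200 - 27 = 173
Final: R1 = 173

173


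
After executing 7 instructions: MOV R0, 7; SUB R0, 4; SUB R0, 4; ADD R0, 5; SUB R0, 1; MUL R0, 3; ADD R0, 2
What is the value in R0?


Register state trace:
  MOV R0, 7  → R0 = 7
  SUB R0, 4  → R0 = 7 - 4 = 3
  SUB R0, 4  → R0 = 3 - 4 = -1
  ADD R0, 5  → R0 = -1 + 5 = 4
  SUB R0, 1  → R0 = 4 - 1 = 3
  MUL R0, 3  → R0 = 3 * 3 = 9
  ADD R0, 2  → R0 = 9 + 2 = 11
Final: R0 = 11

11


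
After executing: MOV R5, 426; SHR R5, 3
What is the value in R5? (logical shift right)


Register state trace:
  MOV R5, 426  → R5 = 426
  SHR R5, 3  → R5 = 426 >> 3 = 426 // 2^3 = 53
Final: R5 = 53

53


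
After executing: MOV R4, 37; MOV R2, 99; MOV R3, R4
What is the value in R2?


Register state trace:
  MOV R4, 37  → R4 = 37
  MOV R2, 99  → R2 = 99
  MOV R3, R4  → R3 = 37
Final: R2 = 99

99


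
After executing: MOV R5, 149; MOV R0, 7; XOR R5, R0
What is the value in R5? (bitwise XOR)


Register state trace:
  MOV R5, 149  → R5 = 149 (0b10010101)
  MOV R0, 7  → R0 = 7 (0b00000111)
  XOR R5, R0  → R5 = 149 XOR 7 = 146 (0b10010010)
Final: R5 = 146

146


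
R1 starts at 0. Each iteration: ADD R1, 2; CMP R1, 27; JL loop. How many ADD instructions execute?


Loop trace (R1 starts at 0, target 27, step 2):
  ADD #1: R1 = 0 + 2 = 2  → 2 < 27, loop
  ADD #2: R1 = 2 + 2 = 4  → 4 < 27, loop
  ADD #3: R1 = 4 + 2 = 6  → 6 < 27, loop
  ADD #4: R1 = 6 + 2 = 8  → 8 < 27, loop
  ADD #5: R1 = 8 + 2 = 10  → 10 < 27, loop
  ADD #6: R1 = 10 + 2 = 12  → 12 < 27, loop
  ADD #7: R1 = 12 + 2 = 14  → 14 < 27, loop
  ADD #8: R1 = 14 + 2 = 16  → 16 < 27, loop
  ADD #9: R1 = 16 + 2 = 18  → 18 < 27, loop
  ADD #10: R1 = 18 + 2 = 20  → 20 < 27, loop
  ADD #11: R1 = 20 + 2 = 22  → 22 < 27, loop
  ADD #12: R1 = 22 + 2 = 24  → 24 < 27, loop
  ADD #13: R1 = 24 + 2 = 26  → 26 < 27, loop
  ADD #14: R1 = 26 + 2 = 28  → 28 >= 27, exit
Total ADD instructions: 14

14


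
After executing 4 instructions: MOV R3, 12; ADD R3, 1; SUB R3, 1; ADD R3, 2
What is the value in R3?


Register state trace:
  MOV R3, 12  → R3 = 12
  ADD R3, 1  → R3 = 12 + 1 = 13
  SUB R3, 1  → R3 = 13 - 1 = 12
  ADD R3, 2  → R3 = 12 + 2 = 14
Final: R3 = 14

14


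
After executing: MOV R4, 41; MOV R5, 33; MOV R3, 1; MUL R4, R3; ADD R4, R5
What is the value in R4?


Register state trace:
  MOV R4, 41  → R4 = 41
  MOV R5, 33  → R5 = 33
  MOV R3, 1  → R3 = 1
  MUL R4, R3  → R4 = 41 * 1 = 41
  ADD R4, R5  → R4 = 41 + 33 = 74
Final: R4 = 74

74


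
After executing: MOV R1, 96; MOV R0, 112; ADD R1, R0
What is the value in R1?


Register state trace:
  MOV R1, 96  → R1 = 96
  MOV R0, 112  → R0 = 112
  ADD R1, R0  → R1 = 96 + 112 = 208
Final: R1 = 208

208


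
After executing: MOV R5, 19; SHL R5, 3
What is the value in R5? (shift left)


Register state trace:
  MOV R5, 19  → R5 = 19
  SHL R5, 3  → R5 = 19 << 3 = 19 * 2^3 = 152
Final: R5 = 152

152


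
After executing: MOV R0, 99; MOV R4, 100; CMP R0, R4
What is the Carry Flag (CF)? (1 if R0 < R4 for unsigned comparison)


Register state trace:
  MOV R0, 99  → R0 = 99
  MOV R4, 100  → R4 = 100
  CMP R0, R4  → unsigned 99 - 100: borrow occurs
  99 < 100, so CF = 1
CF = 1

1


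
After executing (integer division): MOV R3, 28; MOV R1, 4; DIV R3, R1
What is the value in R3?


Register state trace:
  MOV R3, 28  → R3 = 28
  MOV R1, 4  → R1 = 4
  DIV R3, R1  → R3 = 28 // 4 = 7
Final: R3 = 7

7


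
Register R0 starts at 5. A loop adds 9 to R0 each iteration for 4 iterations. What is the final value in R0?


Starting value: R0 = 5
  Iter 1: R0 = 5 + 9 = 14
  Iter 2: R0 = 14 + 9 = 23
  Iter 3: R0 = 23 + 9 = 32
  Iter 4: R0 = 32 + 9 = 41
Final: R0 = 41

41


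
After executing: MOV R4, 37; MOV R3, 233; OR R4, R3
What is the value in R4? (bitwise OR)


Register state trace:
  MOV R4, 37  → R4 = 37 (0b00100101)
  MOV R3, 233  → R3 = 233 (0b11101001)
  OR R4, R3   → R4 = 37 OR 233 = 237 (0b11101101)
Final: R4 = 237

237


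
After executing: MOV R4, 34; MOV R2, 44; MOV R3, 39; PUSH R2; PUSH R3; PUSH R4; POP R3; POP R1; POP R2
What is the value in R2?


Stack trace (top is rightmost):
  MOV R4, 34  → R4 = 34
  MOV R2, 44  → R2 = 44
  MOV R3, 39  → R3 = 39
  PUSH R2  → stack: [44]
  PUSH R3  → stack: [44, 39]
  PUSH R4  → stack: [44, 39, 34]
  POP R3  → R3 = 34, stack: [44, 39]
  POP R1  → R1 = 39, stack: [44]
  POP R2  → R2 = 44, stack: []
Final: R2 = 44

44


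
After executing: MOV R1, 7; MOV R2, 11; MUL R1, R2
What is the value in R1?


Register state trace:
  MOV R1, 7  → R1 = 7
  MOV R2, 11  → R2 = 11
  MUL R1, R2  → R1 = 7 * 11 = 77
Final: R1 = 77

77


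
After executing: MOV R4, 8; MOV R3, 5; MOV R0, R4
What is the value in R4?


Register state trace:
  MOV R4, 8  → R4 = 8
  MOV R3, 5  → R3 = 5
  MOV R0, R4  → R0 = 8
Final: R4 = 8

8


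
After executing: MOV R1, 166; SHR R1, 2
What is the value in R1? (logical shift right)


Register state trace:
  MOV R1, 166  → R1 = 166
  SHR R1, 2  → R1 = 166 >> 2 = 166 // 2^2 = 41
Final: R1 = 41

41


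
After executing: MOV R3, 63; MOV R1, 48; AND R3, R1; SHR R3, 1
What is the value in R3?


Register state trace:
  MOV R3, 63  → R3 = 63 (0b00111111)
  MOV R1, 48  → R1 = 48 (0b00110000)
  AND R3, R1  → R3 = 63 AND 48 = 48 (0b00110000)
  SHR R3, 1  → R3 = 48 >> 1 = 24
Final: R3 = 24

24


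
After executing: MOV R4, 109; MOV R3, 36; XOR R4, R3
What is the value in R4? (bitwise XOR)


Register state trace:
  MOV R4, 109  → R4 = 109 (0b01101101)
  MOV R3, 36  → R3 = 36 (0b00100100)
  XOR R4, R3  → R4 = 109 XOR 36 = 73 (0b01001001)
Final: R4 = 73

73


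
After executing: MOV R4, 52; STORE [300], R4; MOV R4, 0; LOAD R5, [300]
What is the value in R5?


Register and memory trace:
  MOV R4, 52  → R4 = 52
  STORE [300], R4  → mem[300] = 52
  MOV R4, 0  → R4 = 0
  LOAD R5, [300]  → R5 = mem[300] = 52
Final: R5 = 52

52


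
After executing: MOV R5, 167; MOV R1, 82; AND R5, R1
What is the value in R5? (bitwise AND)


Register state trace:
  MOV R5, 167  → R5 = 167 (0b10100111)
  MOV R1, 82  → R1 = 82 (0b01010010)
  AND R5, R1  → R5 = 167 AND 82 = 2 (0b00000010)
Final: R5 = 2

2


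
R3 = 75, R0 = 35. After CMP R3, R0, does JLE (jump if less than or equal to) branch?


Trace:
  R3 = 75, R0 = 35
  CMP R3, R0  → compares 75 vs 35
  JLE checks: is 75 less than or equal to 35?
  75 > 35, so condition is false
Branch taken: No

No


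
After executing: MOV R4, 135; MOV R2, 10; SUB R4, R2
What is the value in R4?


Register state trace:
  MOV R4, 135  → R4 = 135
  MOV R2, 10  → R2 = 10
  SUB R4, R2  → R4 = 135 - 10 = 125
Final: R4 = 125

125


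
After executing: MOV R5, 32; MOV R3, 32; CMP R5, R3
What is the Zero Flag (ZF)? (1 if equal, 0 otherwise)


Register state trace:
  MOV R5, 32  → R5 = 32
  MOV R3, 32  → R3 = 32
  CMP R5, R3  → computes 32 - 32 = 0
  Result is zero, so values are equal
ZF = 1

1


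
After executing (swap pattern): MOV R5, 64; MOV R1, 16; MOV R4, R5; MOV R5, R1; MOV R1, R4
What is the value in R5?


Register state trace (swap pattern):
  MOV R5, 64  → R5 = 64
  MOV R1, 16  → R1 = 16
  MOV R4, R5  → R4 = 64  (save R5)
  MOV R5, R1  → R5 = 16  (R5 gets R1's value)
  MOV R1, R4  → R1 = 64  (R1 gets saved value)
Final: R5 = 16

16


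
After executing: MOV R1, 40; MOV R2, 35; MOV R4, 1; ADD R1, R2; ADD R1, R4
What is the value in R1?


Register state trace:
  MOV R1, 40  → R1 = 40
  MOV R2, 35  → R2 = 35
  MOV R4, 1  → R4 = 1
  ADD R1, R2  → R1 = 40 + 35 = 75
  ADD R1, R4  → R1 = 75 + 1 = 76
Final: R1 = 76

76


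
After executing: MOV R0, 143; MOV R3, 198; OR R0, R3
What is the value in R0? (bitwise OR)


Register state trace:
  MOV R0, 143  → R0 = 143 (0b10001111)
  MOV R3, 198  → R3 = 198 (0b11000110)
  OR R0, R3   → R0 = 143 OR 198 = 207 (0b11001111)
Final: R0 = 207

207


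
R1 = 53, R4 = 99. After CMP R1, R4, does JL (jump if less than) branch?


Trace:
  R1 = 53, R4 = 99
  CMP R1, R4  → compares 53 vs 99
  JL checks: is 53 less than 99?
  53 < 99, so condition is true
Branch taken: Yes

Yes


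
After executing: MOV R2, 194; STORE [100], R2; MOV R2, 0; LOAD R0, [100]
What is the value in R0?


Register and memory trace:
  MOV R2, 194  → R2 = 194
  STORE [100], R2  → mem[100] = 194
  MOV R2, 0  → R2 = 0
  LOAD R0, [100]  → R0 = mem[100] = 194
Final: R0 = 194

194


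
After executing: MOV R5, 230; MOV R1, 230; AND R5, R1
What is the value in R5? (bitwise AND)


Register state trace:
  MOV R5, 230  → R5 = 230 (0b11100110)
  MOV R1, 230  → R1 = 230 (0b11100110)
  AND R5, R1  → R5 = 230 AND 230 = 230 (0b11100110)
Final: R5 = 230

230


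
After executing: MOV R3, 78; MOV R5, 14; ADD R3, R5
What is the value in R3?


Register state trace:
  MOV R3, 78  → R3 = 78
  MOV R5, 14  → R5 = 14
  ADD R3, R5  → R3 = 78 + 14 = 92
Final: R3 = 92

92


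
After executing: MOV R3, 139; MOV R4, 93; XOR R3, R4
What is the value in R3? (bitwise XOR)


Register state trace:
  MOV R3, 139  → R3 = 139 (0b10001011)
  MOV R4, 93  → R4 = 93 (0b01011101)
  XOR R3, R4  → R3 = 139 XOR 93 = 214 (0b11010110)
Final: R3 = 214

214


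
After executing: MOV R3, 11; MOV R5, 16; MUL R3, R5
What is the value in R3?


Register state trace:
  MOV R3, 11  → R3 = 11
  MOV R5, 16  → R5 = 16
  MUL R3, R5  → R3 = 11 * 16 = 176
Final: R3 = 176

176


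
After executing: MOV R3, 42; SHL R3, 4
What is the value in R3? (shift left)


Register state trace:
  MOV R3, 42  → R3 = 42
  SHL R3, 4  → R3 = 42 << 4 = 42 * 2^4 = 672
Final: R3 = 672

672


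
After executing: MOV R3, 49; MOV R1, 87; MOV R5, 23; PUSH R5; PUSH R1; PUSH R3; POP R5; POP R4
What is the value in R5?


Stack trace (top is rightmost):
  MOV R3, 49  → R3 = 49
  MOV R1, 87  → R1 = 87
  MOV R5, 23  → R5 = 23
  PUSH R5  → stack: [23]
  PUSH R1  → stack: [23, 87]
  PUSH R3  → stack: [23, 87, 49]
  POP R5  → R5 = 49, stack: [23, 87]
  POP R4  → R4 = 87, stack: [23]
Final: R5 = 49

49


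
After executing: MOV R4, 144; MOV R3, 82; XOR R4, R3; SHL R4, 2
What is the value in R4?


Register state trace:
  MOV R4, 144  → R4 = 144 (0b10010000)
  MOV R3, 82  → R3 = 82 (0b01010010)
  XOR R4, R3  → R4 = 144 XOR 82 = 194 (0b11000010)
  SHL R4, 2  → R4 = 194 << 2 = 776
Final: R4 = 776

776


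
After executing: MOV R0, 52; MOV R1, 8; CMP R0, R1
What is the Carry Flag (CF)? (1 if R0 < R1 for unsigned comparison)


Register state trace:
  MOV R0, 52  → R0 = 52
  MOV R1, 8  → R1 = 8
  CMP R0, R1  → unsigned 52 - 8: no borrow
  52 >= 8, so CF = 0
CF = 0

0


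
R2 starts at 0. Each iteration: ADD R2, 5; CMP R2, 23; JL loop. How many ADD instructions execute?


Loop trace (R2 starts at 0, target 23, step 5):
  ADD #1: R2 = 0 + 5 = 5  → 5 < 23, loop
  ADD #2: R2 = 5 + 5 = 10  → 10 < 23, loop
  ADD #3: R2 = 10 + 5 = 15  → 15 < 23, loop
  ADD #4: R2 = 15 + 5 = 20  → 20 < 23, loop
  ADD #5: R2 = 20 + 5 = 25  → 25 >= 23, exit
Total ADD instructions: 5

5


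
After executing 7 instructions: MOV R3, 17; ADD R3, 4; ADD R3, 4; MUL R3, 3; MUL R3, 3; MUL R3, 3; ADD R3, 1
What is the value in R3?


Register state trace:
  MOV R3, 17  → R3 = 17
  ADD R3, 4  → R3 = 17 + 4 = 21
  ADD R3, 4  → R3 = 21 + 4 = 25
  MUL R3, 3  → R3 = 25 * 3 = 75
  MUL R3, 3  → R3 = 75 * 3 = 225
  MUL R3, 3  → R3 = 225 * 3 = 675
  ADD R3, 1  → R3 = 675 + 1 = 676
Final: R3 = 676

676


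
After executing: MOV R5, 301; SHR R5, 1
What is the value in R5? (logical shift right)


Register state trace:
  MOV R5, 301  → R5 = 301
  SHR R5, 1  → R5 = 301 >> 1 = 301 // 2^1 = 150
Final: R5 = 150

150


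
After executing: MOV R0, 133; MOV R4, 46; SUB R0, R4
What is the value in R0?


Register state trace:
  MOV R0, 133  → R0 = 133
  MOV R4, 46  → R4 = 46
  SUB R0, R4  → R0 = 133 - 46 = 87
Final: R0 = 87

87


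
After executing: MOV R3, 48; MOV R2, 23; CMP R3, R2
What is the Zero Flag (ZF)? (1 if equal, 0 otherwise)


Register state trace:
  MOV R3, 48  → R3 = 48
  MOV R2, 23  → R2 = 23
  CMP R3, R2  → computes 48 - 23 = 25
  Result is nonzero, so values are not equal
ZF = 0

0


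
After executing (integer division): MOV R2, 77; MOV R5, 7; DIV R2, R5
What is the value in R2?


Register state trace:
  MOV R2, 77  → R2 = 77
  MOV R5, 7  → R5 = 7
  DIV R2, R5  → R2 = 77 // 7 = 11
Final: R2 = 11

11


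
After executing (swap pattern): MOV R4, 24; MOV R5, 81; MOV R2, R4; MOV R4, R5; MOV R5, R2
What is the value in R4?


Register state trace (swap pattern):
  MOV R4, 24  → R4 = 24
  MOV R5, 81  → R5 = 81
  MOV R2, R4  → R2 = 24  (save R4)
  MOV R4, R5  → R4 = 81  (R4 gets R5's value)
  MOV R5, R2  → R5 = 24  (R5 gets saved value)
Final: R4 = 81

81


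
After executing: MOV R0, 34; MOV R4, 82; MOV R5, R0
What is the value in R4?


Register state trace:
  MOV R0, 34  → R0 = 34
  MOV R4, 82  → R4 = 82
  MOV R5, R0  → R5 = 34
Final: R4 = 82

82


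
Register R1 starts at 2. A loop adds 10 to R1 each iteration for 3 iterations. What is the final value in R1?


Starting value: R1 = 2
  Iter 1: R1 = 2 + 10 = 12
  Iter 2: R1 = 12 + 10 = 22
  Iter 3: R1 = 22 + 10 = 32
Final: R1 = 32

32


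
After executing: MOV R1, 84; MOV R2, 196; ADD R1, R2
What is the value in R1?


Register state trace:
  MOV R1, 84  → R1 = 84
  MOV R2, 196  → R2 = 196
  ADD R1, R2  → R1 = 84 + 196 = 280
Final: R1 = 280

280


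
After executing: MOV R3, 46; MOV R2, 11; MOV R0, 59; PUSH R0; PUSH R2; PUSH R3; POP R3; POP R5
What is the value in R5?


Stack trace (top is rightmost):
  MOV R3, 46  → R3 = 46
  MOV R2, 11  → R2 = 11
  MOV R0, 59  → R0 = 59
  PUSH R0  → stack: [59]
  PUSH R2  → stack: [59, 11]
  PUSH R3  → stack: [59, 11, 46]
  POP R3  → R3 = 46, stack: [59, 11]
  POP R5  → R5 = 11, stack: [59]
Final: R5 = 11

11


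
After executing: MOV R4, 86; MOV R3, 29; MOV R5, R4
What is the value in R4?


Register state trace:
  MOV R4, 86  → R4 = 86
  MOV R3, 29  → R3 = 29
  MOV R5, R4  → R5 = 86
Final: R4 = 86

86


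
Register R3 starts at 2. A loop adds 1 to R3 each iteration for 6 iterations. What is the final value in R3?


Starting value: R3 = 2
  Iter 1: R3 = 2 + 1 = 3
  Iter 2: R3 = 3 + 1 = 4
  Iter 3: R3 = 4 + 1 = 5
  Iter 4: R3 = 5 + 1 = 6
  Iter 5: R3 = 6 + 1 = 7
  Iter 6: R3 = 7 + 1 = 8
Final: R3 = 8

8


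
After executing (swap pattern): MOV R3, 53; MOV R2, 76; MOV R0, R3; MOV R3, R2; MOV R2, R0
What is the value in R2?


Register state trace (swap pattern):
  MOV R3, 53  → R3 = 53
  MOV R2, 76  → R2 = 76
  MOV R0, R3  → R0 = 53  (save R3)
  MOV R3, R2  → R3 = 76  (R3 gets R2's value)
  MOV R2, R0  → R2 = 53  (R2 gets saved value)
Final: R2 = 53

53


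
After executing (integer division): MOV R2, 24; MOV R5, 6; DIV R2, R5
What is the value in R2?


Register state trace:
  MOV R2, 24  → R2 = 24
  MOV R5, 6  → R5 = 6
  DIV R2, R5  → R2 = 24 // 6 = 4
Final: R2 = 4

4


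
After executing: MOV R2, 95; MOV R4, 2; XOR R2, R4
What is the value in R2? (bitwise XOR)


Register state trace:
  MOV R2, 95  → R2 = 95 (0b01011111)
  MOV R4, 2  → R4 = 2 (0b00000010)
  XOR R2, R4  → R2 = 95 XOR 2 = 93 (0b01011101)
Final: R2 = 93

93


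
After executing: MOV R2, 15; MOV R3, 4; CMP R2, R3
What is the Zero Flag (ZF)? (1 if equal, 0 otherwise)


Register state trace:
  MOV R2, 15  → R2 = 15
  MOV R3, 4  → R3 = 4
  CMP R2, R3  → computes 15 - 4 = 11
  Result is nonzero, so values are not equal
ZF = 0

0


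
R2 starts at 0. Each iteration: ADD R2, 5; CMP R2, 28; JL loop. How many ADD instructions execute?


Loop trace (R2 starts at 0, target 28, step 5):
  ADD #1: R2 = 0 + 5 = 5  → 5 < 28, loop
  ADD #2: R2 = 5 + 5 = 10  → 10 < 28, loop
  ADD #3: R2 = 10 + 5 = 15  → 15 < 28, loop
  ADD #4: R2 = 15 + 5 = 20  → 20 < 28, loop
  ADD #5: R2 = 20 + 5 = 25  → 25 < 28, loop
  ADD #6: R2 = 25 + 5 = 30  → 30 >= 28, exit
Total ADD instructions: 6

6


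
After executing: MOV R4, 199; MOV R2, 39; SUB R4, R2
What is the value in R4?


Register state trace:
  MOV R4, 199  → R4 = 199
  MOV R2, 39  → R2 = 39
  SUB R4, R2  → R4 = 199 - 39 = 160
Final: R4 = 160

160


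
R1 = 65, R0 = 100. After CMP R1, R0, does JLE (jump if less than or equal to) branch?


Trace:
  R1 = 65, R0 = 100
  CMP R1, R0  → compares 65 vs 100
  JLE checks: is 65 less than or equal to 100?
  65 < 100, so condition is true
Branch taken: Yes

Yes


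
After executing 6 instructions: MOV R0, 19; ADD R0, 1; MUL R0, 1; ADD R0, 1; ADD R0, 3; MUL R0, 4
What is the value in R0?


Register state trace:
  MOV R0, 19  → R0 = 19
  ADD R0, 1  → R0 = 19 + 1 = 20
  MUL R0, 1  → R0 = 20 * 1 = 20
  ADD R0, 1  → R0 = 20 + 1 = 21
  ADD R0, 3  → R0 = 21 + 3 = 24
  MUL R0, 4  → R0 = 24 * 4 = 96
Final: R0 = 96

96


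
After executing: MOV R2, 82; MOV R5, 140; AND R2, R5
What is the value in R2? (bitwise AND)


Register state trace:
  MOV R2, 82  → R2 = 82 (0b01010010)
  MOV R5, 140  → R5 = 140 (0b10001100)
  AND R2, R5  → R2 = 82 AND 140 = 0 (0b00000000)
Final: R2 = 0

0


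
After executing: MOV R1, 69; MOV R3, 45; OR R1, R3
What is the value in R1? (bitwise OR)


Register state trace:
  MOV R1, 69  → R1 = 69 (0b01000101)
  MOV R3, 45  → R3 = 45 (0b00101101)
  OR R1, R3   → R1 = 69 OR 45 = 109 (0b01101101)
Final: R1 = 109

109


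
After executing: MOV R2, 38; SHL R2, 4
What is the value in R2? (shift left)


Register state trace:
  MOV R2, 38  → R2 = 38
  SHL R2, 4  → R2 = 38 << 4 = 38 * 2^4 = 608
Final: R2 = 608

608


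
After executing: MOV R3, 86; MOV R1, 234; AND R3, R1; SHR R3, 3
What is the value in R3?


Register state trace:
  MOV R3, 86  → R3 = 86 (0b01010110)
  MOV R1, 234  → R1 = 234 (0b11101010)
  AND R3, R1  → R3 = 86 AND 234 = 66 (0b01000010)
  SHR R3, 3  → R3 = 66 >> 3 = 8
Final: R3 = 8

8


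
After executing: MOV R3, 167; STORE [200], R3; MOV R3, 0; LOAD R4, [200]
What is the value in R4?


Register and memory trace:
  MOV R3, 167  → R3 = 167
  STORE [200], R3  → mem[200] = 167
  MOV R3, 0  → R3 = 0
  LOAD R4, [200]  → R4 = mem[200] = 167
Final: R4 = 167

167
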